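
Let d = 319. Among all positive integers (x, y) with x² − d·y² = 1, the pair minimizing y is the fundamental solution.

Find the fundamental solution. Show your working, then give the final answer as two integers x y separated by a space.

12901780 722361

√319 = [17; 1,6,5,1,4,…,6,1,34, …], period ℓ=14 (even) → k=13
a_0=17:  p_0=17·1+0=17,  q_0=17·0+1=1
…
a_2=6:  p_2=6·18+17=125,  q_2=6·1+1=7
a_3=5:  p_3=5·125+18=643,  q_3=5·7+1=36
a_4=1:  p_4=1·643+125=768,  q_4=1·36+7=43
…
a_6=3:  p_6=3·3715+768=11913,  q_6=3·208+43=667
a_7=1:  p_7=1·11913+3715=15628,  q_7=1·667+208=875
…
a_9=4:  p_9=4·58797+15628=250816,  q_9=4·3292+875=14043
a_10=1:  p_10=1·250816+58797=309613,  q_10=1·14043+3292=17335
…
a_12=6:  p_12=6·1798881+309613=11102899,  q_12=6·100718+17335=621643
a_13=1:  p_13=1·11102899+1798881=12901780,  q_13=1·621643+100718=722361
(x₁, y₁) = (12901780, 722361);  12901780² − 319·722361² = 1 ✓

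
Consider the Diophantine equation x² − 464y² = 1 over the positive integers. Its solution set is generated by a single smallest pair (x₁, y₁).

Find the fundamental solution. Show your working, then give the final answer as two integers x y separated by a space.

√464 → a₀=21, period (1,1,5,1,1,1,5,1,1,42); ℓ=10 even so k=9
k=0  a_k=21  p_k/q_k = 21/1
k=1  a_k=1  p_k/q_k = 22/1
k=2  a_k=1  p_k/q_k = 43/2
k=3  a_k=5  p_k/q_k = 237/11
k=4  a_k=1  p_k/q_k = 280/13
k=5  a_k=1  p_k/q_k = 517/24
k=6  a_k=1  p_k/q_k = 797/37
…
k=8  a_k=1  p_k/q_k = 5299/246
k=9  a_k=1  p_k/q_k = 9801/455
(x₁, y₁) = (9801, 455);  9801² − 464·455² = 1 ✓

9801 455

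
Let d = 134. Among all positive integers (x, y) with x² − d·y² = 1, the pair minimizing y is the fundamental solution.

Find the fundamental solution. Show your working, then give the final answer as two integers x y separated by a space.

145925 12606

d=134: √d = [11; 1,1,2,1,3,…,1,1,22] (ℓ=14, even), read p_13/q_13
a_0=11:  p_0=11·1+0=11,  q_0=11·0+1=1
a_1=1:  p_1=1·11+1=12,  q_1=1·1+0=1
…
a_3=2:  p_3=2·23+12=58,  q_3=2·2+1=5
a_4=1:  p_4=1·58+23=81,  q_4=1·5+2=7
…
a_9=3:  p_9=3·4503+4121=17630,  q_9=3·389+356=1523
a_10=1:  p_10=1·17630+4503=22133,  q_10=1·1523+389=1912
a_11=2:  p_11=2·22133+17630=61896,  q_11=2·1912+1523=5347
a_12=1:  p_12=1·61896+22133=84029,  q_12=1·5347+1912=7259
a_13=1:  p_13=1·84029+61896=145925,  q_13=1·7259+5347=12606
fundamental: x₁=145925, y₁=12606  (since 21294105625 − 134·158911236 = 1)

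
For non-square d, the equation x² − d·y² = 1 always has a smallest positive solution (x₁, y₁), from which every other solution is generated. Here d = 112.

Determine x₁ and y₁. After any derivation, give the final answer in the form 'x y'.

[10; 1,1,2,1,1,20] for √112; ℓ=6 ⇒ convergent index 5
a_0=10:  p_0=10·1+0=10,  q_0=10·0+1=1
a_1=1:  p_1=1·10+1=11,  q_1=1·1+0=1
…
a_3=2:  p_3=2·21+11=53,  q_3=2·2+1=5
a_4=1:  p_4=1·53+21=74,  q_4=1·5+2=7
a_5=1:  p_5=1·74+53=127,  q_5=1·7+5=12
(x₁, y₁) = (127, 12);  127² − 112·12² = 1 ✓

127 12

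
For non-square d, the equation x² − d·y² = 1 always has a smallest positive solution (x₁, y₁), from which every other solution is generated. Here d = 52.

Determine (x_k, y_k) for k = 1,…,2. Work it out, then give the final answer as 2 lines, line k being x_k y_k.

649 90
842401 116820

√52 = [7; 4,1,2,1,4,14, …], period ℓ=6 (even) → k=5
k=0  a_k=7  p_k/q_k = 7/1
…
k=4  a_k=1  p_k/q_k = 137/19
k=5  a_k=4  p_k/q_k = 649/90
(x₁, y₁) = (649, 90);  649² − 52·90² = 1 ✓
n=2: (649,90)∘(649,90) = (649·649+52·90·90, 649·90+90·649) = (842401,116820)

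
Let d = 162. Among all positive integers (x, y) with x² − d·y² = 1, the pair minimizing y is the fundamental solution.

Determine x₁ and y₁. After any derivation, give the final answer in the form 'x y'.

d=162: √d = [12; 1,2,1,2,12,2,1,2,1,24] (ℓ=10, even), read p_9/q_9
k=0  a_k=12  p_k/q_k = 12/1
k=1  a_k=1  p_k/q_k = 13/1
k=2  a_k=2  p_k/q_k = 38/3
k=3  a_k=1  p_k/q_k = 51/4
k=4  a_k=2  p_k/q_k = 140/11
…
k=6  a_k=2  p_k/q_k = 3602/283
k=7  a_k=1  p_k/q_k = 5333/419
k=8  a_k=2  p_k/q_k = 14268/1121
k=9  a_k=1  p_k/q_k = 19601/1540
fundamental: x₁=19601, y₁=1540  (since 384199201 − 162·2371600 = 1)

19601 1540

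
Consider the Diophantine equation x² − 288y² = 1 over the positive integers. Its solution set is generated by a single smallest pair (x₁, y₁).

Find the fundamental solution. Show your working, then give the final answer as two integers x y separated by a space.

d=288: √d = [16; 1,32] (ℓ=2, even), read p_1/q_1
step 0: (16, 1)  from 16·(1,0) + (0,1)
step 1: (17, 1)  from 1·(16,1) + (1,0)
→ (17, 1).  Check: 17²=289, 288·1²=288, difference 1.

17 1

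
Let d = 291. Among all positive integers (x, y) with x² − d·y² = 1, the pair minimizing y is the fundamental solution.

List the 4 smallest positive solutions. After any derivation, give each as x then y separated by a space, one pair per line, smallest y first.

290 17
168199 9860
97555130 5718783
56581807201 3316884280

d=291: √d = [17; 17,34] (ℓ=2, even), read p_1/q_1
i=0: a=17 ⇒ p=17, q=1
i=1: a=17 ⇒ p=290, q=17
fundamental: x₁=290, y₁=17  (since 84100 − 291·289 = 1)
n=2: (290,17)∘(290,17) = (290·290+291·17·17, 290·17+17·290) = (168199,9860)
n=3: (168199,9860)∘(290,17) = (290·168199+291·17·9860, 290·9860+17·168199) = (97555130,5718783)
n=4: (97555130,5718783)∘(290,17) = (290·97555130+291·17·5718783, 290·5718783+17·97555130) = (56581807201,3316884280)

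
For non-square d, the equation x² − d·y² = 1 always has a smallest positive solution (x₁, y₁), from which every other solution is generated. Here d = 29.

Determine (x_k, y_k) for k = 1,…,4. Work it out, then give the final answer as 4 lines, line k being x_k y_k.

9801 1820
192119201 35675640
3765920568201 699313893460
73819574785756801 13707950903927280

√29 = [5; 2,1,1,2,10, …], period ℓ=5 (odd) → k=9
k=0  a_k=5  p_k/q_k = 5/1
k=1  a_k=2  p_k/q_k = 11/2
…
k=4  a_k=2  p_k/q_k = 70/13
k=5  a_k=10  p_k/q_k = 727/135
k=6  a_k=2  p_k/q_k = 1524/283
…
k=8  a_k=1  p_k/q_k = 3775/701
k=9  a_k=2  p_k/q_k = 9801/1820
→ (9801, 1820).  Check: 9801²=96059601, 29·1820²=96059600, difference 1.
(9801+1820√29)^2 = 192119201 + 35675640√29
(9801+1820√29)^3 = 3765920568201 + 699313893460√29
(9801+1820√29)^4 = 73819574785756801 + 13707950903927280√29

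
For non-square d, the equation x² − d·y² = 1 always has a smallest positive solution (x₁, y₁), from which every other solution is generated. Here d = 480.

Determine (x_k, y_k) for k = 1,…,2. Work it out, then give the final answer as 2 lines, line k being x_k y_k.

√480 → a₀=21, period (1,9,1,42); ℓ=4 even so k=3
i=0: a=21 ⇒ p=21, q=1
i=1: a=1 ⇒ p=22, q=1
i=2: a=9 ⇒ p=219, q=10
i=3: a=1 ⇒ p=241, q=11
→ (241, 11).  Check: 241²=58081, 480·11²=58080, difference 1.
(x_2, y_2) = (241·241 + 480·11·11, 241·11 + 11·241) = (116161, 5302)

241 11
116161 5302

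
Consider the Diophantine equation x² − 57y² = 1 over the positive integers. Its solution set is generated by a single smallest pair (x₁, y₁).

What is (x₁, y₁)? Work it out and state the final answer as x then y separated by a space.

151 20

[7; 1,1,4,1,1,14] for √57; ℓ=6 ⇒ convergent index 5
k=0  a_k=7  p_k/q_k = 7/1
k=1  a_k=1  p_k/q_k = 8/1
k=2  a_k=1  p_k/q_k = 15/2
k=3  a_k=4  p_k/q_k = 68/9
k=4  a_k=1  p_k/q_k = 83/11
k=5  a_k=1  p_k/q_k = 151/20
fundamental: x₁=151, y₁=20  (since 22801 − 57·400 = 1)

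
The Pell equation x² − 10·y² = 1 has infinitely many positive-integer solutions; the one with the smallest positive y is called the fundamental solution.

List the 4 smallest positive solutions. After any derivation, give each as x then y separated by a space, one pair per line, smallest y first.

19 6
721 228
27379 8658
1039681 328776

√10 = [3; 6, …], period ℓ=1 (odd) → k=1
step 0: (3, 1)  from 3·(1,0) + (0,1)
step 1: (19, 6)  from 6·(3,1) + (1,0)
→ (19, 6).  Check: 19²=361, 10·6²=360, difference 1.
(19+6√10)^2 = 721 + 228√10
(19+6√10)^3 = 27379 + 8658√10
(19+6√10)^4 = 1039681 + 328776√10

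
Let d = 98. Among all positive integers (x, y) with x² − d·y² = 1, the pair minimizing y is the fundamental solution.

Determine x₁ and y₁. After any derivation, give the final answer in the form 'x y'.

99 10

√98 = [9; 1,8,1,18, …], period ℓ=4 (even) → k=3
k=0  a_k=9  p_k/q_k = 9/1
k=1  a_k=1  p_k/q_k = 10/1
k=2  a_k=8  p_k/q_k = 89/9
k=3  a_k=1  p_k/q_k = 99/10
fundamental: x₁=99, y₁=10  (since 9801 − 98·100 = 1)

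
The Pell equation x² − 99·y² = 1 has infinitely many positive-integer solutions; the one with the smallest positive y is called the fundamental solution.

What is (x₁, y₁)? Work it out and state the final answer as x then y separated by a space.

d=99: √d = [9; 1,18] (ℓ=2, even), read p_1/q_1
a_0=9:  p_0=9·1+0=9,  q_0=9·0+1=1
a_1=1:  p_1=1·9+1=10,  q_1=1·1+0=1
fundamental: x₁=10, y₁=1  (since 100 − 99·1 = 1)

10 1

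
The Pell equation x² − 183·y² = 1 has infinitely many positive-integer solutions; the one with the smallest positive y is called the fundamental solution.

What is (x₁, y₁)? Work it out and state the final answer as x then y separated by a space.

d=183: √d = [13; 1,1,8,1,1,26] (ℓ=6, even), read p_5/q_5
a_0=13:  p_0=13·1+0=13,  q_0=13·0+1=1
…
a_2=1:  p_2=1·14+13=27,  q_2=1·1+1=2
…
a_4=1:  p_4=1·230+27=257,  q_4=1·17+2=19
a_5=1:  p_5=1·257+230=487,  q_5=1·19+17=36
(x₁, y₁) = (487, 36);  487² − 183·36² = 1 ✓

487 36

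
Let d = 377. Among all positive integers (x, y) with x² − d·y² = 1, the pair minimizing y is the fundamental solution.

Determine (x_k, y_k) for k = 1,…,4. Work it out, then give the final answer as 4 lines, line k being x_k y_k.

√377 = [19; 2,2,2,38, …], period ℓ=4 (even) → k=3
step 0: (19, 1)  from 19·(1,0) + (0,1)
step 1: (39, 2)  from 2·(19,1) + (1,0)
step 2: (97, 5)  from 2·(39,2) + (19,1)
step 3: (233, 12)  from 2·(97,5) + (39,2)
fundamental: x₁=233, y₁=12  (since 54289 − 377·144 = 1)
n=2: (233,12)∘(233,12) = (233·233+377·12·12, 233·12+12·233) = (108577,5592)
n=3: (108577,5592)∘(233,12) = (233·108577+377·12·5592, 233·5592+12·108577) = (50596649,2605860)
n=4: (50596649,2605860)∘(233,12) = (233·50596649+377·12·2605860, 233·2605860+12·50596649) = (23577929857,1214325168)

233 12
108577 5592
50596649 2605860
23577929857 1214325168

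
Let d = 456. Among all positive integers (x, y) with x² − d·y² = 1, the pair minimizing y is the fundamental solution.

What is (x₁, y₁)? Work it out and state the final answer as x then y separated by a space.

√456 = [21; 2,1,4,1,2,42, …], period ℓ=6 (even) → k=5
i=0: a=21 ⇒ p=21, q=1
…
i=2: a=1 ⇒ p=64, q=3
i=3: a=4 ⇒ p=299, q=14
i=4: a=1 ⇒ p=363, q=17
i=5: a=2 ⇒ p=1025, q=48
→ (1025, 48).  Check: 1025²=1050625, 456·48²=1050624, difference 1.

1025 48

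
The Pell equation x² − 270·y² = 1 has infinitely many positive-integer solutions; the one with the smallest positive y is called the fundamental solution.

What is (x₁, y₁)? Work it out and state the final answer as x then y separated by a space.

√270 → a₀=16, period (2,3,6,3,2,32); ℓ=6 even so k=5
a_0=16:  p_0=16·1+0=16,  q_0=16·0+1=1
a_1=2:  p_1=2·16+1=33,  q_1=2·1+0=2
a_2=3:  p_2=3·33+16=115,  q_2=3·2+1=7
…
a_4=3:  p_4=3·723+115=2284,  q_4=3·44+7=139
a_5=2:  p_5=2·2284+723=5291,  q_5=2·139+44=322
(x₁, y₁) = (5291, 322);  5291² − 270·322² = 1 ✓

5291 322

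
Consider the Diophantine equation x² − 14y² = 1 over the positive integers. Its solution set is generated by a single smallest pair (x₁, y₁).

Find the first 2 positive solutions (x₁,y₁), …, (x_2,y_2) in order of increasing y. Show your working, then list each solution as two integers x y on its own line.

15 4
449 120

d=14: √d = [3; 1,2,1,6] (ℓ=4, even), read p_3/q_3
step 0: (3, 1)  from 3·(1,0) + (0,1)
step 1: (4, 1)  from 1·(3,1) + (1,0)
step 2: (11, 3)  from 2·(4,1) + (3,1)
step 3: (15, 4)  from 1·(11,3) + (4,1)
fundamental: x₁=15, y₁=4  (since 225 − 14·16 = 1)
n=2: (15,4)∘(15,4) = (15·15+14·4·4, 15·4+4·15) = (449,120)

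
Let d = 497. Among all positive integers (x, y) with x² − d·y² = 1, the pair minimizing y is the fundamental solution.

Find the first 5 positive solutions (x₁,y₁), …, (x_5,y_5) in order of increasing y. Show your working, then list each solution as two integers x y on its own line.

1201887 53912
2889064721537 129592263888
6944658661946678751 311510514535059400
16693389930459326703284737 748800875565868281911712
40127136686692992928199618718687 1799948075862157952969508541688

√497 = [22; 3,2,2,5,6,5,2,2,3,44, …], period ℓ=10 (even) → k=9
i=0: a=22 ⇒ p=22, q=1
…
i=2: a=2 ⇒ p=156, q=7
…
i=6: a=5 ⇒ p=65476, q=2937
…
i=8: a=2 ⇒ p=352750, q=15823
i=9: a=3 ⇒ p=1201887, q=53912
(x₁, y₁) = (1201887, 53912);  1201887² − 497·53912² = 1 ✓
k=2:  x_2 = 1201887·1201887+497·53912·53912 = 2889064721537,  y_2 = 1201887·53912+53912·1201887 = 129592263888
k=3:  x_3 = 1201887·2889064721537+497·53912·129592263888 = 6944658661946678751,  y_3 = 1201887·129592263888+53912·2889064721537 = 311510514535059400
k=4:  x_4 = 1201887·6944658661946678751+497·53912·311510514535059400 = 16693389930459326703284737,  y_4 = 1201887·311510514535059400+53912·6944658661946678751 = 748800875565868281911712
k=5:  x_5 = 1201887·16693389930459326703284737+497·53912·748800875565868281911712 = 40127136686692992928199618718687,  y_5 = 1201887·748800875565868281911712+53912·16693389930459326703284737 = 1799948075862157952969508541688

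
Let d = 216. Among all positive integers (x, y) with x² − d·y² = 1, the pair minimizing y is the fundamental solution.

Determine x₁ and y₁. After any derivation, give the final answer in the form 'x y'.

485 33

√216 → a₀=14, period (1,2,3,2,1,28); ℓ=6 even so k=5
a_0=14:  p_0=14·1+0=14,  q_0=14·0+1=1
…
a_2=2:  p_2=2·15+14=44,  q_2=2·1+1=3
…
a_4=2:  p_4=2·147+44=338,  q_4=2·10+3=23
a_5=1:  p_5=1·338+147=485,  q_5=1·23+10=33
(x₁, y₁) = (485, 33);  485² − 216·33² = 1 ✓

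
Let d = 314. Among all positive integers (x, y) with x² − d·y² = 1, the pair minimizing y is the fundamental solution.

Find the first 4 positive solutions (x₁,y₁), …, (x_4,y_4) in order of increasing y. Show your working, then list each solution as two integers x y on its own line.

√314 = [17; 1,2,1,1,2,1,34, …], period ℓ=7 (odd) → k=13
a_0=17:  p_0=17·1+0=17,  q_0=17·0+1=1
…
a_2=2:  p_2=2·18+17=53,  q_2=2·1+1=3
…
a_7=34:  p_7=34·443+319=15381,  q_7=34·25+18=868
…
a_11=1:  p_11=1·62853+47029=109882,  q_11=1·3547+2654=6201
a_12=2:  p_12=2·109882+62853=282617,  q_12=2·6201+3547=15949
a_13=1:  p_13=1·282617+109882=392499,  q_13=1·15949+6201=22150
→ (392499, 22150).  Check: 392499²=154055465001, 314·22150²=154055465000, difference 1.
(392499+22150√314)^2 = 308110930001 + 17387705700√314
(392499+22150√314)^3 = 241866463828532499 + 13649314199066450√314
(392499+22150√314)^4 = 189864690372162243720001 + 10714684347621377411400√314

392499 22150
308110930001 17387705700
241866463828532499 13649314199066450
189864690372162243720001 10714684347621377411400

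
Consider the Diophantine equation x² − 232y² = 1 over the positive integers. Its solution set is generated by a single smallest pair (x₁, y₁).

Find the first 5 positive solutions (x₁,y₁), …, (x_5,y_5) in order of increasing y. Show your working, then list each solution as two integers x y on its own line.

√232 → a₀=15, period (4,3,7,3,4,30); ℓ=6 even so k=5
a_0=15:  p_0=15·1+0=15,  q_0=15·0+1=1
…
a_2=3:  p_2=3·61+15=198,  q_2=3·4+1=13
…
a_4=3:  p_4=3·1447+198=4539,  q_4=3·95+13=298
a_5=4:  p_5=4·4539+1447=19603,  q_5=4·298+95=1287
(x₁, y₁) = (19603, 1287);  19603² − 232·1287² = 1 ✓
n=2: (19603,1287)∘(19603,1287) = (19603·19603+232·1287·1287, 19603·1287+1287·19603) = (768555217,50458122)
n=3: (768555217,50458122)∘(19603,1287) = (19603·768555217+232·1287·50458122, 19603·50458122+1287·768555217) = (30131975818099,1978261129845)
n=4: (30131975818099,1978261129845)∘(19603,1287) = (19603·30131975818099+232·1287·1978261129845, 19603·1978261129845+1287·30131975818099) = (1181354243155834177,77559705806244948)
n=5: (1181354243155834177,77559705806244948)∘(19603,1287) = (19603·1181354243155834177+232·1287·77559705806244948, 19603·77559705806244948+1287·1181354243155834177) = (46316174427035658925363,3040805823861378301443)

19603 1287
768555217 50458122
30131975818099 1978261129845
1181354243155834177 77559705806244948
46316174427035658925363 3040805823861378301443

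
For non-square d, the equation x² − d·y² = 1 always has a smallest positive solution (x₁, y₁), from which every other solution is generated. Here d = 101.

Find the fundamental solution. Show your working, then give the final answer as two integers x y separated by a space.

201 20

√101 = [10; 20, …], period ℓ=1 (odd) → k=1
step 0: (10, 1)  from 10·(1,0) + (0,1)
step 1: (201, 20)  from 20·(10,1) + (1,0)
fundamental: x₁=201, y₁=20  (since 40401 − 101·400 = 1)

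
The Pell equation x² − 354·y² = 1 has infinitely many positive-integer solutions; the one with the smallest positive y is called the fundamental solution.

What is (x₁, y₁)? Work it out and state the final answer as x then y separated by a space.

√354 = [18; 1,4,2,2,18,2,2,4,1,36, …], period ℓ=10 (even) → k=9
k=0  a_k=18  p_k/q_k = 18/1
k=1  a_k=1  p_k/q_k = 19/1
…
k=3  a_k=2  p_k/q_k = 207/11
…
k=6  a_k=2  p_k/q_k = 19210/1021
…
k=8  a_k=4  p_k/q_k = 210294/11177
k=9  a_k=1  p_k/q_k = 258065/13716
fundamental: x₁=258065, y₁=13716  (since 66597544225 − 354·188128656 = 1)

258065 13716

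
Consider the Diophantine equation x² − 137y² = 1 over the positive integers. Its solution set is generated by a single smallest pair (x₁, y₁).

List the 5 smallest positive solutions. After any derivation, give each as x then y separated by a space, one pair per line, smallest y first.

6083073 519712
74007554246657 6322892069952
900386710067742990849 76925228065277725280
10954236171143757109591351297 935883555725460013412300928
133270836576615035597116312473600513 11386095977955005515107946008258208

d=137: √d = [11; 1,2,2,1,1,2,2,1,22] (ℓ=9, odd), read p_17/q_17
a_0=11:  p_0=11·1+0=11,  q_0=11·0+1=1
…
a_5=1:  p_5=1·117+82=199,  q_5=1·10+7=17
…
a_8=1:  p_8=1·1229+515=1744,  q_8=1·105+44=149
…
a_11=2:  p_11=2·41341+39597=122279,  q_11=2·3532+3383=10447
…
a_13=1:  p_13=1·285899+122279=408178,  q_13=1·24426+10447=34873
…
a_16=2:  p_16=2·1796332+694077=4286741,  q_16=2·153471+59299=366241
a_17=1:  p_17=1·4286741+1796332=6083073,  q_17=1·366241+153471=519712
(x₁, y₁) = (6083073, 519712);  6083073² − 137·519712² = 1 ✓
n=2: (6083073,519712)∘(6083073,519712) = (6083073·6083073+137·519712·519712, 6083073·519712+519712·6083073) = (74007554246657,6322892069952)
n=3: (74007554246657,6322892069952)∘(6083073,519712) = (6083073·74007554246657+137·519712·6322892069952, 6083073·6322892069952+519712·74007554246657) = (900386710067742990849,76925228065277725280)
n=4: (900386710067742990849,76925228065277725280)∘(6083073,519712) = (6083073·900386710067742990849+137·519712·76925228065277725280, 6083073·76925228065277725280+519712·900386710067742990849) = (10954236171143757109591351297,935883555725460013412300928)
n=5: (10954236171143757109591351297,935883555725460013412300928)∘(6083073,519712) = (6083073·10954236171143757109591351297+137·519712·935883555725460013412300928, 6083073·935883555725460013412300928+519712·10954236171143757109591351297) = (133270836576615035597116312473600513,11386095977955005515107946008258208)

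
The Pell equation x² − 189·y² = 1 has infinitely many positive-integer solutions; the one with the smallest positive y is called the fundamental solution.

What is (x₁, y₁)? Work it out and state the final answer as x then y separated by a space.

55 4

[13; 1,2,1,26] for √189; ℓ=4 ⇒ convergent index 3
a_0=13:  p_0=13·1+0=13,  q_0=13·0+1=1
a_1=1:  p_1=1·13+1=14,  q_1=1·1+0=1
a_2=2:  p_2=2·14+13=41,  q_2=2·1+1=3
a_3=1:  p_3=1·41+14=55,  q_3=1·3+1=4
fundamental: x₁=55, y₁=4  (since 3025 − 189·16 = 1)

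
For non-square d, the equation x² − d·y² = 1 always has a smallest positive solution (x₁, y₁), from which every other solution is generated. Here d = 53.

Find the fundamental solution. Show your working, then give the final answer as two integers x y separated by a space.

√53 = [7; 3,1,1,3,14, …], period ℓ=5 (odd) → k=9
k=0  a_k=7  p_k/q_k = 7/1
…
k=7  a_k=1  p_k/q_k = 10578/1453
k=8  a_k=1  p_k/q_k = 18557/2549
k=9  a_k=3  p_k/q_k = 66249/9100
→ (66249, 9100).  Check: 66249²=4388930001, 53·9100²=4388930000, difference 1.

66249 9100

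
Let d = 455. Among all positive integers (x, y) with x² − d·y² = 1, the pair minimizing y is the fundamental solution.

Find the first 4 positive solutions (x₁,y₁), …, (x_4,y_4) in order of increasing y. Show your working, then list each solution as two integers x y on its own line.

√455 = [21; 3,42, …], period ℓ=2 (even) → k=1
a_0=21:  p_0=21·1+0=21,  q_0=21·0+1=1
a_1=3:  p_1=3·21+1=64,  q_1=3·1+0=3
fundamental: x₁=64, y₁=3  (since 4096 − 455·9 = 1)
k=2:  x_2 = 64·64+455·3·3 = 8191,  y_2 = 64·3+3·64 = 384
k=3:  x_3 = 64·8191+455·3·384 = 1048384,  y_3 = 64·384+3·8191 = 49149
k=4:  x_4 = 64·1048384+455·3·49149 = 134184961,  y_4 = 64·49149+3·1048384 = 6290688

64 3
8191 384
1048384 49149
134184961 6290688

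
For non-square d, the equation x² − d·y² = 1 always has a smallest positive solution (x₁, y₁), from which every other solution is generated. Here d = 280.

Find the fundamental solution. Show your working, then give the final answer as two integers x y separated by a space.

251 15

√280 → a₀=16, period (1,2,1,2,1,32); ℓ=6 even so k=5
a_0=16:  p_0=16·1+0=16,  q_0=16·0+1=1
…
a_2=2:  p_2=2·17+16=50,  q_2=2·1+1=3
a_3=1:  p_3=1·50+17=67,  q_3=1·3+1=4
a_4=2:  p_4=2·67+50=184,  q_4=2·4+3=11
a_5=1:  p_5=1·184+67=251,  q_5=1·11+4=15
→ (251, 15).  Check: 251²=63001, 280·15²=63000, difference 1.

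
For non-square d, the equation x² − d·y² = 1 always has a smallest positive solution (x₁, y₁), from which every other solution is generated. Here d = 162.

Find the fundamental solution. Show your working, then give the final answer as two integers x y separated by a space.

19601 1540

√162 = [12; 1,2,1,2,12,2,1,2,1,24, …], period ℓ=10 (even) → k=9
step 0: (12, 1)  from 12·(1,0) + (0,1)
…
step 3: (51, 4)  from 1·(38,3) + (13,1)
step 4: (140, 11)  from 2·(51,4) + (38,3)
…
step 6: (3602, 283)  from 2·(1731,136) + (140,11)
step 7: (5333, 419)  from 1·(3602,283) + (1731,136)
step 8: (14268, 1121)  from 2·(5333,419) + (3602,283)
step 9: (19601, 1540)  from 1·(14268,1121) + (5333,419)
→ (19601, 1540).  Check: 19601²=384199201, 162·1540²=384199200, difference 1.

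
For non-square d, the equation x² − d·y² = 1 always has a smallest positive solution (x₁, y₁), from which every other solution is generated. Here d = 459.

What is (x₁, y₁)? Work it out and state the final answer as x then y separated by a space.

d=459: √d = [21; 2,2,1,4,21,4,1,2,2,42] (ℓ=10, even), read p_9/q_9
step 0: (21, 1)  from 21·(1,0) + (0,1)
step 1: (43, 2)  from 2·(21,1) + (1,0)
step 2: (107, 5)  from 2·(43,2) + (21,1)
step 3: (150, 7)  from 1·(107,5) + (43,2)
…
step 5: (14997, 700)  from 21·(707,33) + (150,7)
…
step 7: (75692, 3533)  from 1·(60695,2833) + (14997,700)
step 8: (212079, 9899)  from 2·(75692,3533) + (60695,2833)
step 9: (499850, 23331)  from 2·(212079,9899) + (75692,3533)
fundamental: x₁=499850, y₁=23331  (since 249850022500 − 459·544335561 = 1)

499850 23331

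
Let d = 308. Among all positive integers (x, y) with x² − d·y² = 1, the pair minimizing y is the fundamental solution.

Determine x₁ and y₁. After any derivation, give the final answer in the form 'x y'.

351 20

d=308: √d = [17; 1,1,4,1,1,34] (ℓ=6, even), read p_5/q_5
i=0: a=17 ⇒ p=17, q=1
i=1: a=1 ⇒ p=18, q=1
…
i=4: a=1 ⇒ p=193, q=11
i=5: a=1 ⇒ p=351, q=20
→ (351, 20).  Check: 351²=123201, 308·20²=123200, difference 1.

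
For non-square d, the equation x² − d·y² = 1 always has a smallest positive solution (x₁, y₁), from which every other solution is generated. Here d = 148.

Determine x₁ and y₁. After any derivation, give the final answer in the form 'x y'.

73 6

d=148: √d = [12; 6,24] (ℓ=2, even), read p_1/q_1
i=0: a=12 ⇒ p=12, q=1
i=1: a=6 ⇒ p=73, q=6
fundamental: x₁=73, y₁=6  (since 5329 − 148·36 = 1)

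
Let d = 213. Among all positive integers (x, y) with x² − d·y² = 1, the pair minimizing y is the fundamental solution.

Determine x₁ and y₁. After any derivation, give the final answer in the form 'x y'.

√213 = [14; 1,1,2,6,1,8,1,6,2,1,1,28, …], period ℓ=12 (even) → k=11
step 0: (14, 1)  from 14·(1,0) + (0,1)
step 1: (15, 1)  from 1·(14,1) + (1,0)
…
step 3: (73, 5)  from 2·(29,2) + (15,1)
…
step 5: (540, 37)  from 1·(467,32) + (73,5)
step 6: (4787, 328)  from 8·(540,37) + (467,32)
step 7: (5327, 365)  from 1·(4787,328) + (540,37)
step 8: (36749, 2518)  from 6·(5327,365) + (4787,328)
step 9: (78825, 5401)  from 2·(36749,2518) + (5327,365)
step 10: (115574, 7919)  from 1·(78825,5401) + (36749,2518)
step 11: (194399, 13320)  from 1·(115574,7919) + (78825,5401)
fundamental: x₁=194399, y₁=13320  (since 37790971201 − 213·177422400 = 1)

194399 13320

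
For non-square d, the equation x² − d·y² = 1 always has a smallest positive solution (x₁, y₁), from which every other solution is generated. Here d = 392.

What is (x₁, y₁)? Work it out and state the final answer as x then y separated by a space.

d=392: √d = [19; 1,3,1,38] (ℓ=4, even), read p_3/q_3
step 0: (19, 1)  from 19·(1,0) + (0,1)
step 1: (20, 1)  from 1·(19,1) + (1,0)
step 2: (79, 4)  from 3·(20,1) + (19,1)
step 3: (99, 5)  from 1·(79,4) + (20,1)
(x₁, y₁) = (99, 5);  99² − 392·5² = 1 ✓

99 5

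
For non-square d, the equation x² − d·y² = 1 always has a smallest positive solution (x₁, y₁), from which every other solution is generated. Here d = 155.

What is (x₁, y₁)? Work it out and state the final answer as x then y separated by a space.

249 20

d=155: √d = [12; 2,4,2,24] (ℓ=4, even), read p_3/q_3
k=0  a_k=12  p_k/q_k = 12/1
k=1  a_k=2  p_k/q_k = 25/2
k=2  a_k=4  p_k/q_k = 112/9
k=3  a_k=2  p_k/q_k = 249/20
→ (249, 20).  Check: 249²=62001, 155·20²=62000, difference 1.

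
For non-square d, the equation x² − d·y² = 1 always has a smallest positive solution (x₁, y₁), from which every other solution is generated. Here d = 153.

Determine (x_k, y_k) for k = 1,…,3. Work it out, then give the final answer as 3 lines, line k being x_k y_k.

d=153: √d = [12; 2,1,2,2,2,1,2,24] (ℓ=8, even), read p_7/q_7
a_0=12:  p_0=12·1+0=12,  q_0=12·0+1=1
a_1=2:  p_1=2·12+1=25,  q_1=2·1+0=2
…
a_3=2:  p_3=2·37+25=99,  q_3=2·3+2=8
a_4=2:  p_4=2·99+37=235,  q_4=2·8+3=19
a_5=2:  p_5=2·235+99=569,  q_5=2·19+8=46
a_6=1:  p_6=1·569+235=804,  q_6=1·46+19=65
a_7=2:  p_7=2·804+569=2177,  q_7=2·65+46=176
(x₁, y₁) = (2177, 176);  2177² − 153·176² = 1 ✓
(x_2, y_2) = (2177·2177 + 153·176·176, 2177·176 + 176·2177) = (9478657, 766304)
(x_3, y_3) = (2177·9478657 + 153·176·766304, 2177·766304 + 176·9478657) = (41270070401, 3336487440)

2177 176
9478657 766304
41270070401 3336487440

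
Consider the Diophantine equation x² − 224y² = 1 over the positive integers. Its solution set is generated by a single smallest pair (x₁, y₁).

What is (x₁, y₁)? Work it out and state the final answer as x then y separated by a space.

[14; 1,28] for √224; ℓ=2 ⇒ convergent index 1
i=0: a=14 ⇒ p=14, q=1
i=1: a=1 ⇒ p=15, q=1
(x₁, y₁) = (15, 1);  15² − 224·1² = 1 ✓

15 1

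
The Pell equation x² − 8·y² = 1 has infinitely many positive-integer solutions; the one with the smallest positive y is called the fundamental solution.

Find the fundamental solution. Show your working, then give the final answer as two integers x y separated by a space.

√8 = [2; 1,4, …], period ℓ=2 (even) → k=1
i=0: a=2 ⇒ p=2, q=1
i=1: a=1 ⇒ p=3, q=1
(x₁, y₁) = (3, 1);  3² − 8·1² = 1 ✓

3 1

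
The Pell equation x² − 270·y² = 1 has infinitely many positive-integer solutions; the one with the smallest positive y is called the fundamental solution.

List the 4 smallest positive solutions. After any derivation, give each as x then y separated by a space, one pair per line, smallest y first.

5291 322
55989361 3407404
592479412811 36057148806
6269617090376641 381556745257688

√270 = [16; 2,3,6,3,2,32, …], period ℓ=6 (even) → k=5
step 0: (16, 1)  from 16·(1,0) + (0,1)
…
step 3: (723, 44)  from 6·(115,7) + (33,2)
step 4: (2284, 139)  from 3·(723,44) + (115,7)
step 5: (5291, 322)  from 2·(2284,139) + (723,44)
fundamental: x₁=5291, y₁=322  (since 27994681 − 270·103684 = 1)
(x_2, y_2) = (5291·5291 + 270·322·322, 5291·322 + 322·5291) = (55989361, 3407404)
(x_3, y_3) = (5291·55989361 + 270·322·3407404, 5291·3407404 + 322·55989361) = (592479412811, 36057148806)
(x_4, y_4) = (5291·592479412811 + 270·322·36057148806, 5291·36057148806 + 322·592479412811) = (6269617090376641, 381556745257688)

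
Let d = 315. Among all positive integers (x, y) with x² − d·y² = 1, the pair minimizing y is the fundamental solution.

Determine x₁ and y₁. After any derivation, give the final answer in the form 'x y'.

√315 = [17; 1,2,1,34, …], period ℓ=4 (even) → k=3
a_0=17:  p_0=17·1+0=17,  q_0=17·0+1=1
a_1=1:  p_1=1·17+1=18,  q_1=1·1+0=1
a_2=2:  p_2=2·18+17=53,  q_2=2·1+1=3
a_3=1:  p_3=1·53+18=71,  q_3=1·3+1=4
fundamental: x₁=71, y₁=4  (since 5041 − 315·16 = 1)

71 4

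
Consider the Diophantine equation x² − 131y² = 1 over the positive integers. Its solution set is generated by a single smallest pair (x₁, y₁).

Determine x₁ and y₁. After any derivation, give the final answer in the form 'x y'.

√131 → a₀=11, period (2,4,11,4,2,22); ℓ=6 even so k=5
step 0: (11, 1)  from 11·(1,0) + (0,1)
step 1: (23, 2)  from 2·(11,1) + (1,0)
…
step 4: (4727, 413)  from 4·(1156,101) + (103,9)
step 5: (10610, 927)  from 2·(4727,413) + (1156,101)
fundamental: x₁=10610, y₁=927  (since 112572100 − 131·859329 = 1)

10610 927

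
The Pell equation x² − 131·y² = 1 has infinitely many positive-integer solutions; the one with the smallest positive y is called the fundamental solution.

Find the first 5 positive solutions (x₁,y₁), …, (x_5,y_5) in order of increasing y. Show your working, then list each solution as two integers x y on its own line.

√131 = [11; 2,4,11,4,2,22, …], period ℓ=6 (even) → k=5
k=0  a_k=11  p_k/q_k = 11/1
k=1  a_k=2  p_k/q_k = 23/2
k=2  a_k=4  p_k/q_k = 103/9
…
k=4  a_k=4  p_k/q_k = 4727/413
k=5  a_k=2  p_k/q_k = 10610/927
fundamental: x₁=10610, y₁=927  (since 112572100 − 131·859329 = 1)
(10610+927√131)^2 = 225144199 + 19670940√131
(10610+927√131)^3 = 4777559892170 + 417417345873√131
(10610+927√131)^4 = 101379820686703201 + 8857596059754120√131
(10610+927√131)^5 = 2151279790194282033050 + 187958187970565080527√131

10610 927
225144199 19670940
4777559892170 417417345873
101379820686703201 8857596059754120
2151279790194282033050 187958187970565080527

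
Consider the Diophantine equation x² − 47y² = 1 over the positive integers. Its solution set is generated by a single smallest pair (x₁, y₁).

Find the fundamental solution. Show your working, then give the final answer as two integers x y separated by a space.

48 7

√47 = [6; 1,5,1,12, …], period ℓ=4 (even) → k=3
step 0: (6, 1)  from 6·(1,0) + (0,1)
…
step 2: (41, 6)  from 5·(7,1) + (6,1)
step 3: (48, 7)  from 1·(41,6) + (7,1)
fundamental: x₁=48, y₁=7  (since 2304 − 47·49 = 1)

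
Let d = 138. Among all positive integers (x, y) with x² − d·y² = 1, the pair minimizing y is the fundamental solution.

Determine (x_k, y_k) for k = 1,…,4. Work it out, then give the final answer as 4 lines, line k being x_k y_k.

[11; 1,2,1,22] for √138; ℓ=4 ⇒ convergent index 3
step 0: (11, 1)  from 11·(1,0) + (0,1)
…
step 2: (35, 3)  from 2·(12,1) + (11,1)
step 3: (47, 4)  from 1·(35,3) + (12,1)
→ (47, 4).  Check: 47²=2209, 138·4²=2208, difference 1.
n=2: (47,4)∘(47,4) = (47·47+138·4·4, 47·4+4·47) = (4417,376)
n=3: (4417,376)∘(47,4) = (47·4417+138·4·376, 47·376+4·4417) = (415151,35340)
n=4: (415151,35340)∘(47,4) = (47·415151+138·4·35340, 47·35340+4·415151) = (39019777,3321584)

47 4
4417 376
415151 35340
39019777 3321584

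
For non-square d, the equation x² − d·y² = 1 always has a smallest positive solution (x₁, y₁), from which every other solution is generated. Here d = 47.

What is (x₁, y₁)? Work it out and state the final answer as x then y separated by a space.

[6; 1,5,1,12] for √47; ℓ=4 ⇒ convergent index 3
k=0  a_k=6  p_k/q_k = 6/1
k=1  a_k=1  p_k/q_k = 7/1
k=2  a_k=5  p_k/q_k = 41/6
k=3  a_k=1  p_k/q_k = 48/7
(x₁, y₁) = (48, 7);  48² − 47·7² = 1 ✓

48 7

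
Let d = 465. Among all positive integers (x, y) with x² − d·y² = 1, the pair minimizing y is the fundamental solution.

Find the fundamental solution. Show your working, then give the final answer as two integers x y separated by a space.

15871 736

d=465: √d = [21; 1,1,3,2,2,2,3,1,1,42] (ℓ=10, even), read p_9/q_9
i=0: a=21 ⇒ p=21, q=1
i=1: a=1 ⇒ p=22, q=1
…
i=8: a=1 ⇒ p=8949, q=415
i=9: a=1 ⇒ p=15871, q=736
→ (15871, 736).  Check: 15871²=251888641, 465·736²=251888640, difference 1.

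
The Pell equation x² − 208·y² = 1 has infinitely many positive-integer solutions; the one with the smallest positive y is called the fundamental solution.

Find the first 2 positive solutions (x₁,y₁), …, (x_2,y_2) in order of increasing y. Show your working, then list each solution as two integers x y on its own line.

649 45
842401 58410

d=208: √d = [14; 2,2,1,2,2,28] (ℓ=6, even), read p_5/q_5
step 0: (14, 1)  from 14·(1,0) + (0,1)
step 1: (29, 2)  from 2·(14,1) + (1,0)
…
step 3: (101, 7)  from 1·(72,5) + (29,2)
step 4: (274, 19)  from 2·(101,7) + (72,5)
step 5: (649, 45)  from 2·(274,19) + (101,7)
fundamental: x₁=649, y₁=45  (since 421201 − 208·2025 = 1)
(x_2, y_2) = (649·649 + 208·45·45, 649·45 + 45·649) = (842401, 58410)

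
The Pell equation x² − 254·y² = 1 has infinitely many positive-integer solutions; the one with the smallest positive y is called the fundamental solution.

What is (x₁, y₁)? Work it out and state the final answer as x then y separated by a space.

d=254: √d = [15; 1,14,1,30] (ℓ=4, even), read p_3/q_3
i=0: a=15 ⇒ p=15, q=1
i=1: a=1 ⇒ p=16, q=1
i=2: a=14 ⇒ p=239, q=15
i=3: a=1 ⇒ p=255, q=16
(x₁, y₁) = (255, 16);  255² − 254·16² = 1 ✓

255 16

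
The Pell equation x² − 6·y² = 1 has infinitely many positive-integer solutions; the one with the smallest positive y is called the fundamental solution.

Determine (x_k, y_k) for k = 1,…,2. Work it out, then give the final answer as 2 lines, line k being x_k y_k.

√6 → a₀=2, period (2,4); ℓ=2 even so k=1
k=0  a_k=2  p_k/q_k = 2/1
k=1  a_k=2  p_k/q_k = 5/2
(x₁, y₁) = (5, 2);  5² − 6·2² = 1 ✓
(x_2, y_2) = (5·5 + 6·2·2, 5·2 + 2·5) = (49, 20)

5 2
49 20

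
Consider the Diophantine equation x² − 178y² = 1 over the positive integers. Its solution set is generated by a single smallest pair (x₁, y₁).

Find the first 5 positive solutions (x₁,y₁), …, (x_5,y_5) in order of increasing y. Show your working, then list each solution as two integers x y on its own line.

[13; 2,1,12,1,2,26] for √178; ℓ=6 ⇒ convergent index 5
a_0=13:  p_0=13·1+0=13,  q_0=13·0+1=1
a_1=2:  p_1=2·13+1=27,  q_1=2·1+0=2
a_2=1:  p_2=1·27+13=40,  q_2=1·2+1=3
…
a_4=1:  p_4=1·507+40=547,  q_4=1·38+3=41
a_5=2:  p_5=2·547+507=1601,  q_5=2·41+38=120
(x₁, y₁) = (1601, 120);  1601² − 178·120² = 1 ✓
(1601+120√178)^2 = 5126401 + 384240√178
(1601+120√178)^3 = 16414734401 + 1230336360√178
(1601+120√178)^4 = 52559974425601 + 3939536640480√178
(1601+120√178)^5 = 168297021696040001 + 12614395092480600√178

1601 120
5126401 384240
16414734401 1230336360
52559974425601 3939536640480
168297021696040001 12614395092480600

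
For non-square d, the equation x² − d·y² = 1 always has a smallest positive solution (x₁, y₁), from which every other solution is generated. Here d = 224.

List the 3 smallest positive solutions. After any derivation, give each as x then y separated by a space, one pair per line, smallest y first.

15 1
449 30
13455 899

√224 → a₀=14, period (1,28); ℓ=2 even so k=1
a_0=14:  p_0=14·1+0=14,  q_0=14·0+1=1
a_1=1:  p_1=1·14+1=15,  q_1=1·1+0=1
fundamental: x₁=15, y₁=1  (since 225 − 224·1 = 1)
(15+1√224)^2 = 449 + 30√224
(15+1√224)^3 = 13455 + 899√224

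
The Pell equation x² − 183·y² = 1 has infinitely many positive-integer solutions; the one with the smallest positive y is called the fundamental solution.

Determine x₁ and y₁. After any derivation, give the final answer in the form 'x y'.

[13; 1,1,8,1,1,26] for √183; ℓ=6 ⇒ convergent index 5
i=0: a=13 ⇒ p=13, q=1
…
i=2: a=1 ⇒ p=27, q=2
…
i=4: a=1 ⇒ p=257, q=19
i=5: a=1 ⇒ p=487, q=36
fundamental: x₁=487, y₁=36  (since 237169 − 183·1296 = 1)

487 36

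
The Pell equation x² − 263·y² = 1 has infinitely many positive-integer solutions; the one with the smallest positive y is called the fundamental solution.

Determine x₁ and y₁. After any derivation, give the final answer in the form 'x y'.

√263 → a₀=16, period (4,1,1,1,1,15,1,1,1,1,4,32); ℓ=12 even so k=11
step 0: (16, 1)  from 16·(1,0) + (0,1)
step 1: (65, 4)  from 4·(16,1) + (1,0)
…
step 3: (146, 9)  from 1·(81,5) + (65,4)
step 4: (227, 14)  from 1·(146,9) + (81,5)
step 5: (373, 23)  from 1·(227,14) + (146,9)
…
step 7: (6195, 382)  from 1·(5822,359) + (373,23)
step 8: (12017, 741)  from 1·(6195,382) + (5822,359)
…
step 10: (30229, 1864)  from 1·(18212,1123) + (12017,741)
step 11: (139128, 8579)  from 4·(30229,1864) + (18212,1123)
(x₁, y₁) = (139128, 8579);  139128² − 263·8579² = 1 ✓

139128 8579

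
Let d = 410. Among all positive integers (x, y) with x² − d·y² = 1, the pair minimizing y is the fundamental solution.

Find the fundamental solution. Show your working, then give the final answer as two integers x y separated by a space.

81 4

[20; 4,40] for √410; ℓ=2 ⇒ convergent index 1
a_0=20:  p_0=20·1+0=20,  q_0=20·0+1=1
a_1=4:  p_1=4·20+1=81,  q_1=4·1+0=4
→ (81, 4).  Check: 81²=6561, 410·4²=6560, difference 1.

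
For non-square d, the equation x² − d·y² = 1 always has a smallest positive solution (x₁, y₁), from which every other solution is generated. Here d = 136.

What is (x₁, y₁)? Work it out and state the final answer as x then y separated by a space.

d=136: √d = [11; 1,1,1,22] (ℓ=4, even), read p_3/q_3
step 0: (11, 1)  from 11·(1,0) + (0,1)
step 1: (12, 1)  from 1·(11,1) + (1,0)
step 2: (23, 2)  from 1·(12,1) + (11,1)
step 3: (35, 3)  from 1·(23,2) + (12,1)
(x₁, y₁) = (35, 3);  35² − 136·3² = 1 ✓

35 3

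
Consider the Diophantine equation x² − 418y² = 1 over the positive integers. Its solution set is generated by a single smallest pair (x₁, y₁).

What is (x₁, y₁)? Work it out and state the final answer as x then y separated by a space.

[20; 2,4,20,4,2,40] for √418; ℓ=6 ⇒ convergent index 5
k=0  a_k=20  p_k/q_k = 20/1
k=1  a_k=2  p_k/q_k = 41/2
…
k=3  a_k=20  p_k/q_k = 3721/182
k=4  a_k=4  p_k/q_k = 15068/737
k=5  a_k=2  p_k/q_k = 33857/1656
(x₁, y₁) = (33857, 1656);  33857² − 418·1656² = 1 ✓

33857 1656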